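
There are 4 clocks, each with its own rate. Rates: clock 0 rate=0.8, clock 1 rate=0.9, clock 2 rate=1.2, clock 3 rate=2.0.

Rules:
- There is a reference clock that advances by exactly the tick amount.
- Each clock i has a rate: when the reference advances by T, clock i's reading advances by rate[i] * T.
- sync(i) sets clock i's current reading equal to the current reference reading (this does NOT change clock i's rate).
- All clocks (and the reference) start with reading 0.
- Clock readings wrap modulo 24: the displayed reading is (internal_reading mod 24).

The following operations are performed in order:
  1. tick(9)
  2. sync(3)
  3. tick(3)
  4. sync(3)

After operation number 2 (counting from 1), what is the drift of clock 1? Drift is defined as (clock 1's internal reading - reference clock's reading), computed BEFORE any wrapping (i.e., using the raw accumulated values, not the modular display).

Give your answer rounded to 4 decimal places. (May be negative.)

Answer: -0.9000

Derivation:
After op 1 tick(9): ref=9.0000 raw=[7.2000 8.1000 10.8000 18.0000]
After op 2 sync(3): ref=9.0000 raw=[7.2000 8.1000 10.8000 9.0000]
Drift of clock 1 after op 2: 8.1000 - 9.0000 = -0.9000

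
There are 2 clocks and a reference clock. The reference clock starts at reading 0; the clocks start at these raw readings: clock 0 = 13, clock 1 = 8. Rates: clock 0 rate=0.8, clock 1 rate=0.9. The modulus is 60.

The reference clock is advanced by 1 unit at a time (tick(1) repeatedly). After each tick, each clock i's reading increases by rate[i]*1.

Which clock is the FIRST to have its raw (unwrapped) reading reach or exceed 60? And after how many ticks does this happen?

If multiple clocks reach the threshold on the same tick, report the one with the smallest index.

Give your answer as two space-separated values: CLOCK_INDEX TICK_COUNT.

Answer: 1 58

Derivation:
clock 0: start=13, rate=0.8, needs 60-13 = 47; ticks = ceil(47/0.8) = ceil(58.7500) = 59; reading at tick 59 = 13 + 0.8*59 = 60.2000
clock 1: start=8, rate=0.9, needs 60-8 = 52; ticks = ceil(52/0.9) = ceil(57.7778) = 58; reading at tick 58 = 8 + 0.9*58 = 60.2000
Minimum tick count = 58; winners = [1]; smallest index = 1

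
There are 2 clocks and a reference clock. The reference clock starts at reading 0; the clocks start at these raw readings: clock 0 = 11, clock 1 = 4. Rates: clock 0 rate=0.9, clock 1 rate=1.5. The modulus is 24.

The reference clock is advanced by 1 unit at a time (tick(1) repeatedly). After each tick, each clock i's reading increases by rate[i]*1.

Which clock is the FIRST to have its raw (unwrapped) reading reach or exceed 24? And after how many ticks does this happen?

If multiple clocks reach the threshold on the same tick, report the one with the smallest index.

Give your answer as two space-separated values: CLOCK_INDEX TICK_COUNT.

Answer: 1 14

Derivation:
clock 0: start=11, rate=0.9, needs 24-11 = 13; ticks = ceil(13/0.9) = ceil(14.4444) = 15; reading at tick 15 = 11 + 0.9*15 = 24.5000
clock 1: start=4, rate=1.5, needs 24-4 = 20; ticks = ceil(20/1.5) = ceil(13.3333) = 14; reading at tick 14 = 4 + 1.5*14 = 25.0000
Minimum tick count = 14; winners = [1]; smallest index = 1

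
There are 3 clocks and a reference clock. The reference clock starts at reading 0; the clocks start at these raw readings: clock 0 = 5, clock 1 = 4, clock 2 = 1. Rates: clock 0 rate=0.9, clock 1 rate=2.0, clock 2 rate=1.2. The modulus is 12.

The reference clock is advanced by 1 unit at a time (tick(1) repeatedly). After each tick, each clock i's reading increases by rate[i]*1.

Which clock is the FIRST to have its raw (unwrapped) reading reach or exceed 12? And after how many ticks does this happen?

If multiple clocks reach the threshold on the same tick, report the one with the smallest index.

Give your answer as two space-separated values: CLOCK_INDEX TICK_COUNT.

Answer: 1 4

Derivation:
clock 0: start=5, rate=0.9, needs 12-5 = 7; ticks = ceil(7/0.9) = ceil(7.7778) = 8; reading at tick 8 = 5 + 0.9*8 = 12.2000
clock 1: start=4, rate=2.0, needs 12-4 = 8; ticks = ceil(8/2.0) = ceil(4.0000) = 4; reading at tick 4 = 4 + 2.0*4 = 12.0000
clock 2: start=1, rate=1.2, needs 12-1 = 11; ticks = ceil(11/1.2) = ceil(9.1667) = 10; reading at tick 10 = 1 + 1.2*10 = 13.0000
Minimum tick count = 4; winners = [1]; smallest index = 1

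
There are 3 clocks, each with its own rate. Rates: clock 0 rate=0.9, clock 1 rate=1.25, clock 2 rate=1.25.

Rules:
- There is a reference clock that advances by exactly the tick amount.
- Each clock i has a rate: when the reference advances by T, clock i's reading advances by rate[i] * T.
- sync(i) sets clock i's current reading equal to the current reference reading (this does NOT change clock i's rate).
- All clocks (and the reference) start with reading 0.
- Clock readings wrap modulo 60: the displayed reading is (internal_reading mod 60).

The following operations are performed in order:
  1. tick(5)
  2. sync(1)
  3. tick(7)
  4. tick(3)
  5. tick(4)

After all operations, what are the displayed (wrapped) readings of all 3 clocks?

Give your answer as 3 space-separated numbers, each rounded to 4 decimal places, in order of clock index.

After op 1 tick(5): ref=5.0000 raw=[4.5000 6.2500 6.2500]
After op 2 sync(1): ref=5.0000 raw=[4.5000 5.0000 6.2500]
After op 3 tick(7): ref=12.0000 raw=[10.8000 13.7500 15.0000]
After op 4 tick(3): ref=15.0000 raw=[13.5000 17.5000 18.7500]
After op 5 tick(4): ref=19.0000 raw=[17.1000 22.5000 23.7500]
Wrap final raw readings (mod 60): 17.1000 mod 60 = 17.1000; 22.5000 mod 60 = 22.5000; 23.7500 mod 60 = 23.7500

Answer: 17.1000 22.5000 23.7500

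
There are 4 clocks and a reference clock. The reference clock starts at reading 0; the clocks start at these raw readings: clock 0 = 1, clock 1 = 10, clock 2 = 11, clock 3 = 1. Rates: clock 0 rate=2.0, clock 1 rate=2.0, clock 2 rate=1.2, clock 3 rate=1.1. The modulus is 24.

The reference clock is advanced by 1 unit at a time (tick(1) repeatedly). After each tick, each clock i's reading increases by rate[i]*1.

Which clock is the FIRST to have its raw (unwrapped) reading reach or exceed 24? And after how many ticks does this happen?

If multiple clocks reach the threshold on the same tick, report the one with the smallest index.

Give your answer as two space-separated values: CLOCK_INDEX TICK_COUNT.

Answer: 1 7

Derivation:
clock 0: start=1, rate=2.0, needs 24-1 = 23; ticks = ceil(23/2.0) = ceil(11.5000) = 12; reading at tick 12 = 1 + 2.0*12 = 25.0000
clock 1: start=10, rate=2.0, needs 24-10 = 14; ticks = ceil(14/2.0) = ceil(7.0000) = 7; reading at tick 7 = 10 + 2.0*7 = 24.0000
clock 2: start=11, rate=1.2, needs 24-11 = 13; ticks = ceil(13/1.2) = ceil(10.8333) = 11; reading at tick 11 = 11 + 1.2*11 = 24.2000
clock 3: start=1, rate=1.1, needs 24-1 = 23; ticks = ceil(23/1.1) = ceil(20.9091) = 21; reading at tick 21 = 1 + 1.1*21 = 24.1000
Minimum tick count = 7; winners = [1]; smallest index = 1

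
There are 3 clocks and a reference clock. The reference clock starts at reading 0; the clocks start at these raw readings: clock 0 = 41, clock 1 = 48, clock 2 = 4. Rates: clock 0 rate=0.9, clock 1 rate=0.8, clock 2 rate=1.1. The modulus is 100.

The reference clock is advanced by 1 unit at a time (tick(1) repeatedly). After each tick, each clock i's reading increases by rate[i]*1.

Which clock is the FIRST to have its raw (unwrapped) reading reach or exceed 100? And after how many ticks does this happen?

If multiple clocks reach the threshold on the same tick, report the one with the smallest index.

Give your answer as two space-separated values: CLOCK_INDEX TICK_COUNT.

Answer: 1 65

Derivation:
clock 0: start=41, rate=0.9, needs 100-41 = 59; ticks = ceil(59/0.9) = ceil(65.5556) = 66; reading at tick 66 = 41 + 0.9*66 = 100.4000
clock 1: start=48, rate=0.8, needs 100-48 = 52; ticks = ceil(52/0.8) = ceil(65.0000) = 65; reading at tick 65 = 48 + 0.8*65 = 100.0000
clock 2: start=4, rate=1.1, needs 100-4 = 96; ticks = ceil(96/1.1) = ceil(87.2727) = 88; reading at tick 88 = 4 + 1.1*88 = 100.8000
Minimum tick count = 65; winners = [1]; smallest index = 1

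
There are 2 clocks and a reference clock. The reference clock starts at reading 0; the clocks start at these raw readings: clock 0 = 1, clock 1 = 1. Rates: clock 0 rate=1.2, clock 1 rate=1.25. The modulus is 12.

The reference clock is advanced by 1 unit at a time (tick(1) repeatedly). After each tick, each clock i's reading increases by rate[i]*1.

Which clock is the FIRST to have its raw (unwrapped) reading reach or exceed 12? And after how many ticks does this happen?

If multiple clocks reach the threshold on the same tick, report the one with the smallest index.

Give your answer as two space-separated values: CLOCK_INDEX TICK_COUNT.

Answer: 1 9

Derivation:
clock 0: start=1, rate=1.2, needs 12-1 = 11; ticks = ceil(11/1.2) = ceil(9.1667) = 10; reading at tick 10 = 1 + 1.2*10 = 13.0000
clock 1: start=1, rate=1.25, needs 12-1 = 11; ticks = ceil(11/1.25) = ceil(8.8000) = 9; reading at tick 9 = 1 + 1.25*9 = 12.2500
Minimum tick count = 9; winners = [1]; smallest index = 1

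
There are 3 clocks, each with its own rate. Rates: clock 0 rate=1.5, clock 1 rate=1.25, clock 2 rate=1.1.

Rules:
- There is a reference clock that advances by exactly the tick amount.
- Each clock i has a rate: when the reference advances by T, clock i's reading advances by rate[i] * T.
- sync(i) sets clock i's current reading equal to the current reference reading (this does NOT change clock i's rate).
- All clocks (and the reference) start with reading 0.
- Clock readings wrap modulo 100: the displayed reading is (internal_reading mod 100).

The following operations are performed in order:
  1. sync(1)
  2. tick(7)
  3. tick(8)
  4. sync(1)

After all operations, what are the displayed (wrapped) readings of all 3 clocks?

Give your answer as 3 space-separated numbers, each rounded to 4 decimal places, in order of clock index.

After op 1 sync(1): ref=0.0000 raw=[0.0000 0.0000 0.0000]
After op 2 tick(7): ref=7.0000 raw=[10.5000 8.7500 7.7000]
After op 3 tick(8): ref=15.0000 raw=[22.5000 18.7500 16.5000]
After op 4 sync(1): ref=15.0000 raw=[22.5000 15.0000 16.5000]
Wrap final raw readings (mod 100): 22.5000 mod 100 = 22.5000; 15.0000 mod 100 = 15.0000; 16.5000 mod 100 = 16.5000

Answer: 22.5000 15.0000 16.5000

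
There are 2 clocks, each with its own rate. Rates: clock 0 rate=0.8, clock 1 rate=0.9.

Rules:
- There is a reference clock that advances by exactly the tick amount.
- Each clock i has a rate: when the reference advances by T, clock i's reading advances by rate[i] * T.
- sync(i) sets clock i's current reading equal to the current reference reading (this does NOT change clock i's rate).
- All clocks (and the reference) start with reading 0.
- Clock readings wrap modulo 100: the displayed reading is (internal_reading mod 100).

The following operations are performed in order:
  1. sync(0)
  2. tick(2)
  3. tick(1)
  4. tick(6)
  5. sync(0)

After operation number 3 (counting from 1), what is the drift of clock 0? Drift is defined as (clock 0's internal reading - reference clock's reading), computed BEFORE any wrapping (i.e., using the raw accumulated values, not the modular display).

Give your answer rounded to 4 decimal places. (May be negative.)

After op 1 sync(0): ref=0.0000 raw=[0.0000 0.0000]
After op 2 tick(2): ref=2.0000 raw=[1.6000 1.8000]
After op 3 tick(1): ref=3.0000 raw=[2.4000 2.7000]
Drift of clock 0 after op 3: 2.4000 - 3.0000 = -0.6000

Answer: -0.6000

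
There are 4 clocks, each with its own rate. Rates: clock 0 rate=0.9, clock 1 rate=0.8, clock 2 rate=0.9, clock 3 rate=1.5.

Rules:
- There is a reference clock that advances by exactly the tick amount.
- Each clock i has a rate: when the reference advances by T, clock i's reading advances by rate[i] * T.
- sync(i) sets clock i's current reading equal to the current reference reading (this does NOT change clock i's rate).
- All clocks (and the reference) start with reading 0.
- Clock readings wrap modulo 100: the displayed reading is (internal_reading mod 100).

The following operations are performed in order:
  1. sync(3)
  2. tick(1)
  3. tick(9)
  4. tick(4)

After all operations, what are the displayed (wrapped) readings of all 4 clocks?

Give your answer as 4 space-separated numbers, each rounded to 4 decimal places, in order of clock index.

After op 1 sync(3): ref=0.0000 raw=[0.0000 0.0000 0.0000 0.0000]
After op 2 tick(1): ref=1.0000 raw=[0.9000 0.8000 0.9000 1.5000]
After op 3 tick(9): ref=10.0000 raw=[9.0000 8.0000 9.0000 15.0000]
After op 4 tick(4): ref=14.0000 raw=[12.6000 11.2000 12.6000 21.0000]
Wrap final raw readings (mod 100): 12.6000 mod 100 = 12.6000; 11.2000 mod 100 = 11.2000; 12.6000 mod 100 = 12.6000; 21.0000 mod 100 = 21.0000

Answer: 12.6000 11.2000 12.6000 21.0000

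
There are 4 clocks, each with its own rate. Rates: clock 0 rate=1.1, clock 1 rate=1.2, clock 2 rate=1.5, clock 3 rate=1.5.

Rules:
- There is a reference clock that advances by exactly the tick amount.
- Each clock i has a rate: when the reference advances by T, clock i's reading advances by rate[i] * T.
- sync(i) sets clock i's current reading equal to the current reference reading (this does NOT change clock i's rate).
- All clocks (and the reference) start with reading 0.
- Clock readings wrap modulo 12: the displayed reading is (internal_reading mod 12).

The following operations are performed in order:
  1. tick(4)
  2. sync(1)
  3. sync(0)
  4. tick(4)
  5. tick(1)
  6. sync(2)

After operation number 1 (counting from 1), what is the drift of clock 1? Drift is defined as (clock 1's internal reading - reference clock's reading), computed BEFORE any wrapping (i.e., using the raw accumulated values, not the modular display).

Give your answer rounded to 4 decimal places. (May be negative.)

After op 1 tick(4): ref=4.0000 raw=[4.4000 4.8000 6.0000 6.0000]
Drift of clock 1 after op 1: 4.8000 - 4.0000 = 0.8000

Answer: 0.8000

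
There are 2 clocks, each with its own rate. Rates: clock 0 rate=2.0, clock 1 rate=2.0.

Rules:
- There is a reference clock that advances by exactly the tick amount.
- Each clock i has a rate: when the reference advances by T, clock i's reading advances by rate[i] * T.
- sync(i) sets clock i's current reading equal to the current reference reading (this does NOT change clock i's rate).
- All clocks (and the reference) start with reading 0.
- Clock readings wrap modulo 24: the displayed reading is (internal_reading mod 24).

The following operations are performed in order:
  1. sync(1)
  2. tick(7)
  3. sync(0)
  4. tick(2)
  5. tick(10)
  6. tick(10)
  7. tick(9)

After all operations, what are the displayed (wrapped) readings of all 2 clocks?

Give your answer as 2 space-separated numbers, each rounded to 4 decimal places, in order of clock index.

Answer: 21.0000 4.0000

Derivation:
After op 1 sync(1): ref=0.0000 raw=[0.0000 0.0000]
After op 2 tick(7): ref=7.0000 raw=[14.0000 14.0000]
After op 3 sync(0): ref=7.0000 raw=[7.0000 14.0000]
After op 4 tick(2): ref=9.0000 raw=[11.0000 18.0000]
After op 5 tick(10): ref=19.0000 raw=[31.0000 38.0000]
After op 6 tick(10): ref=29.0000 raw=[51.0000 58.0000]
After op 7 tick(9): ref=38.0000 raw=[69.0000 76.0000]
Wrap final raw readings (mod 24): 69.0000 mod 24 = 21.0000; 76.0000 mod 24 = 4.0000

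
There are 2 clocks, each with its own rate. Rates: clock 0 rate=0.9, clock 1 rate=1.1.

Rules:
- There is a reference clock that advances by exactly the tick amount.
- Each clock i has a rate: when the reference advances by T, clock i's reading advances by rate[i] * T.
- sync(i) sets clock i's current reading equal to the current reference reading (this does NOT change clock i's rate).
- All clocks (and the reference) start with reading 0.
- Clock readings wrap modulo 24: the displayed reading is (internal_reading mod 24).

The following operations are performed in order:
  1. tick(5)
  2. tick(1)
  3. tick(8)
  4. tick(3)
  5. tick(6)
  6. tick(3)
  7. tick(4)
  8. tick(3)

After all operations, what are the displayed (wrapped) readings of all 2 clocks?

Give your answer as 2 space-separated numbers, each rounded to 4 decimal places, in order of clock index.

Answer: 5.7000 12.3000

Derivation:
After op 1 tick(5): ref=5.0000 raw=[4.5000 5.5000]
After op 2 tick(1): ref=6.0000 raw=[5.4000 6.6000]
After op 3 tick(8): ref=14.0000 raw=[12.6000 15.4000]
After op 4 tick(3): ref=17.0000 raw=[15.3000 18.7000]
After op 5 tick(6): ref=23.0000 raw=[20.7000 25.3000]
After op 6 tick(3): ref=26.0000 raw=[23.4000 28.6000]
After op 7 tick(4): ref=30.0000 raw=[27.0000 33.0000]
After op 8 tick(3): ref=33.0000 raw=[29.7000 36.3000]
Wrap final raw readings (mod 24): 29.7000 mod 24 = 5.7000; 36.3000 mod 24 = 12.3000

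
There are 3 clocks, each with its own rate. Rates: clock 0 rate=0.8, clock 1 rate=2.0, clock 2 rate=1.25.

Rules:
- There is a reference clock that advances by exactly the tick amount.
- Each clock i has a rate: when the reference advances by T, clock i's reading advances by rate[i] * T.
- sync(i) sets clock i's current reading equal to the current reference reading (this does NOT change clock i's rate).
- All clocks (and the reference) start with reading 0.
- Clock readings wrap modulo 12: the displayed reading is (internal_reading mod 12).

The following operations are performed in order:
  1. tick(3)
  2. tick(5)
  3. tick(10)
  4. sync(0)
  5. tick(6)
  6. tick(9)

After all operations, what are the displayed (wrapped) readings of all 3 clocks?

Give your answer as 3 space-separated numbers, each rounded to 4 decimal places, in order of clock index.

Answer: 6.0000 6.0000 5.2500

Derivation:
After op 1 tick(3): ref=3.0000 raw=[2.4000 6.0000 3.7500]
After op 2 tick(5): ref=8.0000 raw=[6.4000 16.0000 10.0000]
After op 3 tick(10): ref=18.0000 raw=[14.4000 36.0000 22.5000]
After op 4 sync(0): ref=18.0000 raw=[18.0000 36.0000 22.5000]
After op 5 tick(6): ref=24.0000 raw=[22.8000 48.0000 30.0000]
After op 6 tick(9): ref=33.0000 raw=[30.0000 66.0000 41.2500]
Wrap final raw readings (mod 12): 30.0000 mod 12 = 6.0000; 66.0000 mod 12 = 6.0000; 41.2500 mod 12 = 5.2500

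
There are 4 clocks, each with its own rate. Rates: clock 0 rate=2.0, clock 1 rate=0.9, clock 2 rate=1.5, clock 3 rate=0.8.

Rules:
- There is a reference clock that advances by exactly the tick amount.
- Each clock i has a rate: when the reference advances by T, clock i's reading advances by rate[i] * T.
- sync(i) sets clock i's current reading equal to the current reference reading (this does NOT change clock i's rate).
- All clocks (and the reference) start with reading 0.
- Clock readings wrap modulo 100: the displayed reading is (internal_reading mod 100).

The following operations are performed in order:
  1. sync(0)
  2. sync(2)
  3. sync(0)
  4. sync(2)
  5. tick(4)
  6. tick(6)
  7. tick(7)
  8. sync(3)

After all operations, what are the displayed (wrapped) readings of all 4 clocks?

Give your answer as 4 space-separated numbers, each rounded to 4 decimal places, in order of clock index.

Answer: 34.0000 15.3000 25.5000 17.0000

Derivation:
After op 1 sync(0): ref=0.0000 raw=[0.0000 0.0000 0.0000 0.0000]
After op 2 sync(2): ref=0.0000 raw=[0.0000 0.0000 0.0000 0.0000]
After op 3 sync(0): ref=0.0000 raw=[0.0000 0.0000 0.0000 0.0000]
After op 4 sync(2): ref=0.0000 raw=[0.0000 0.0000 0.0000 0.0000]
After op 5 tick(4): ref=4.0000 raw=[8.0000 3.6000 6.0000 3.2000]
After op 6 tick(6): ref=10.0000 raw=[20.0000 9.0000 15.0000 8.0000]
After op 7 tick(7): ref=17.0000 raw=[34.0000 15.3000 25.5000 13.6000]
After op 8 sync(3): ref=17.0000 raw=[34.0000 15.3000 25.5000 17.0000]
Wrap final raw readings (mod 100): 34.0000 mod 100 = 34.0000; 15.3000 mod 100 = 15.3000; 25.5000 mod 100 = 25.5000; 17.0000 mod 100 = 17.0000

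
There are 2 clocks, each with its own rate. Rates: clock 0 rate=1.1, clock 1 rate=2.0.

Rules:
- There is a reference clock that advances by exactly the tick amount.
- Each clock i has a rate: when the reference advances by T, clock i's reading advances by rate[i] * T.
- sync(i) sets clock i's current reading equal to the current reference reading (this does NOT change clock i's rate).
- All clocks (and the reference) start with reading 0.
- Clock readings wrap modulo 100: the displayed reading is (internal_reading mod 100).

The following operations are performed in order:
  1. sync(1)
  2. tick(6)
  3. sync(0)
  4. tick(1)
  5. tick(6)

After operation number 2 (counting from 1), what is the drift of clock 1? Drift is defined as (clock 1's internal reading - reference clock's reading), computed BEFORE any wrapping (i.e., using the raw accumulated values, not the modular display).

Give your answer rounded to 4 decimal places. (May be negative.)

Answer: 6.0000

Derivation:
After op 1 sync(1): ref=0.0000 raw=[0.0000 0.0000]
After op 2 tick(6): ref=6.0000 raw=[6.6000 12.0000]
Drift of clock 1 after op 2: 12.0000 - 6.0000 = 6.0000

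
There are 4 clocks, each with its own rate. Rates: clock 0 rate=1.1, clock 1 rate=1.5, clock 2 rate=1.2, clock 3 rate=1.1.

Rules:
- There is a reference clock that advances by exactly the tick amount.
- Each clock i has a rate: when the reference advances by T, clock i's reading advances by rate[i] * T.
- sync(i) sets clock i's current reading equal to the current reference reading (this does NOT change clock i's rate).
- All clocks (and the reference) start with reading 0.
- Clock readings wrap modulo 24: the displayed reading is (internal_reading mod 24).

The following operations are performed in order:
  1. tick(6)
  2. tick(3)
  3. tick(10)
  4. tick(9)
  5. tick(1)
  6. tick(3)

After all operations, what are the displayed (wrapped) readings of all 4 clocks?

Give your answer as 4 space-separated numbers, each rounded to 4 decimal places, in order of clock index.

Answer: 11.2000 0.0000 14.4000 11.2000

Derivation:
After op 1 tick(6): ref=6.0000 raw=[6.6000 9.0000 7.2000 6.6000]
After op 2 tick(3): ref=9.0000 raw=[9.9000 13.5000 10.8000 9.9000]
After op 3 tick(10): ref=19.0000 raw=[20.9000 28.5000 22.8000 20.9000]
After op 4 tick(9): ref=28.0000 raw=[30.8000 42.0000 33.6000 30.8000]
After op 5 tick(1): ref=29.0000 raw=[31.9000 43.5000 34.8000 31.9000]
After op 6 tick(3): ref=32.0000 raw=[35.2000 48.0000 38.4000 35.2000]
Wrap final raw readings (mod 24): 35.2000 mod 24 = 11.2000; 48.0000 mod 24 = 0.0000; 38.4000 mod 24 = 14.4000; 35.2000 mod 24 = 11.2000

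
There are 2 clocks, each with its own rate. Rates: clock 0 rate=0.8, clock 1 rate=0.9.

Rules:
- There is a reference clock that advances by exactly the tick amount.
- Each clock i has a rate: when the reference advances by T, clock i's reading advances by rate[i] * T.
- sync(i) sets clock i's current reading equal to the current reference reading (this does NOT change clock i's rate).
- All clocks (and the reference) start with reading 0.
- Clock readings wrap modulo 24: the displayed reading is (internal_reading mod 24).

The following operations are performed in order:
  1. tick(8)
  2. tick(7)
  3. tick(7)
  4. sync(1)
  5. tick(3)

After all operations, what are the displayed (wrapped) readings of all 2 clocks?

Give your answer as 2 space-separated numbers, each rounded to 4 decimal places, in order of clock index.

After op 1 tick(8): ref=8.0000 raw=[6.4000 7.2000]
After op 2 tick(7): ref=15.0000 raw=[12.0000 13.5000]
After op 3 tick(7): ref=22.0000 raw=[17.6000 19.8000]
After op 4 sync(1): ref=22.0000 raw=[17.6000 22.0000]
After op 5 tick(3): ref=25.0000 raw=[20.0000 24.7000]
Wrap final raw readings (mod 24): 20.0000 mod 24 = 20.0000; 24.7000 mod 24 = 0.7000

Answer: 20.0000 0.7000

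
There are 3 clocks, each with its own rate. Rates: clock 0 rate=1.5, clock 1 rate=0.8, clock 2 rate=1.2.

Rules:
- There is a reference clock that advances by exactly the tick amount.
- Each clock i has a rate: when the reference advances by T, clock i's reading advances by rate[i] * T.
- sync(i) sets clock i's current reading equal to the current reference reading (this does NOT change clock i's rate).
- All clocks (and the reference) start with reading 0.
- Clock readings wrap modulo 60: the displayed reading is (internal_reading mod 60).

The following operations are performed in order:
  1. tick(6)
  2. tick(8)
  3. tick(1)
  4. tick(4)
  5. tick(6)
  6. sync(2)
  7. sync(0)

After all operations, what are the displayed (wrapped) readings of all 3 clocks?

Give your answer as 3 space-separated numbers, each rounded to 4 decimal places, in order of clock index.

Answer: 25.0000 20.0000 25.0000

Derivation:
After op 1 tick(6): ref=6.0000 raw=[9.0000 4.8000 7.2000]
After op 2 tick(8): ref=14.0000 raw=[21.0000 11.2000 16.8000]
After op 3 tick(1): ref=15.0000 raw=[22.5000 12.0000 18.0000]
After op 4 tick(4): ref=19.0000 raw=[28.5000 15.2000 22.8000]
After op 5 tick(6): ref=25.0000 raw=[37.5000 20.0000 30.0000]
After op 6 sync(2): ref=25.0000 raw=[37.5000 20.0000 25.0000]
After op 7 sync(0): ref=25.0000 raw=[25.0000 20.0000 25.0000]
Wrap final raw readings (mod 60): 25.0000 mod 60 = 25.0000; 20.0000 mod 60 = 20.0000; 25.0000 mod 60 = 25.0000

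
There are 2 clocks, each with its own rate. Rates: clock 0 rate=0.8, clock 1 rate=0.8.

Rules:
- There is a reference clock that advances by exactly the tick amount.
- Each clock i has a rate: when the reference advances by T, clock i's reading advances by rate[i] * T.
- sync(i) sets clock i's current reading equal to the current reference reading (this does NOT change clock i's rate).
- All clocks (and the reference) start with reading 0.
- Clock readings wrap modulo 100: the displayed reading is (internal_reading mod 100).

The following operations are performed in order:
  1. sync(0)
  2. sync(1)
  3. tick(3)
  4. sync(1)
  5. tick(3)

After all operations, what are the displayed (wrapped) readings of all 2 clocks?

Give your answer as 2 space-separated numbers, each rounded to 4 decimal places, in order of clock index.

After op 1 sync(0): ref=0.0000 raw=[0.0000 0.0000]
After op 2 sync(1): ref=0.0000 raw=[0.0000 0.0000]
After op 3 tick(3): ref=3.0000 raw=[2.4000 2.4000]
After op 4 sync(1): ref=3.0000 raw=[2.4000 3.0000]
After op 5 tick(3): ref=6.0000 raw=[4.8000 5.4000]
Wrap final raw readings (mod 100): 4.8000 mod 100 = 4.8000; 5.4000 mod 100 = 5.4000

Answer: 4.8000 5.4000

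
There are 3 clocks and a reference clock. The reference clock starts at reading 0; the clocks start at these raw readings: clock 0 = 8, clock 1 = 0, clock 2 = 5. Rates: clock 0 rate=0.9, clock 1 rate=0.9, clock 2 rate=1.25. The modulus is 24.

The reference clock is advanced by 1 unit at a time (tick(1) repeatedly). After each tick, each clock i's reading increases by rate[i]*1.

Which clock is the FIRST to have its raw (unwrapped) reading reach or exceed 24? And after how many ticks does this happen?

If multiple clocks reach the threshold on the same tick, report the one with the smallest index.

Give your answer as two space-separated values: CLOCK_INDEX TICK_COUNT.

Answer: 2 16

Derivation:
clock 0: start=8, rate=0.9, needs 24-8 = 16; ticks = ceil(16/0.9) = ceil(17.7778) = 18; reading at tick 18 = 8 + 0.9*18 = 24.2000
clock 1: start=0, rate=0.9, needs 24-0 = 24; ticks = ceil(24/0.9) = ceil(26.6667) = 27; reading at tick 27 = 0 + 0.9*27 = 24.3000
clock 2: start=5, rate=1.25, needs 24-5 = 19; ticks = ceil(19/1.25) = ceil(15.2000) = 16; reading at tick 16 = 5 + 1.25*16 = 25.0000
Minimum tick count = 16; winners = [2]; smallest index = 2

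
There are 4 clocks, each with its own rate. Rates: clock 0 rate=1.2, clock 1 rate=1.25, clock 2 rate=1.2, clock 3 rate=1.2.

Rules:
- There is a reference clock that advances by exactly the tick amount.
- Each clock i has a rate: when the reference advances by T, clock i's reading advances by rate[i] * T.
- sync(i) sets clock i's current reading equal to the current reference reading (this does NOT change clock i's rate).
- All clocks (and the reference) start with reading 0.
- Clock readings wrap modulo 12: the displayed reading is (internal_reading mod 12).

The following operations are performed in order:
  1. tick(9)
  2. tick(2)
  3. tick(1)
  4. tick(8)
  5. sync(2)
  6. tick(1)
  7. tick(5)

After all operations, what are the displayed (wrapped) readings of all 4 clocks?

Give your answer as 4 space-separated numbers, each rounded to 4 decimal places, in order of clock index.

After op 1 tick(9): ref=9.0000 raw=[10.8000 11.2500 10.8000 10.8000]
After op 2 tick(2): ref=11.0000 raw=[13.2000 13.7500 13.2000 13.2000]
After op 3 tick(1): ref=12.0000 raw=[14.4000 15.0000 14.4000 14.4000]
After op 4 tick(8): ref=20.0000 raw=[24.0000 25.0000 24.0000 24.0000]
After op 5 sync(2): ref=20.0000 raw=[24.0000 25.0000 20.0000 24.0000]
After op 6 tick(1): ref=21.0000 raw=[25.2000 26.2500 21.2000 25.2000]
After op 7 tick(5): ref=26.0000 raw=[31.2000 32.5000 27.2000 31.2000]
Wrap final raw readings (mod 12): 31.2000 mod 12 = 7.2000; 32.5000 mod 12 = 8.5000; 27.2000 mod 12 = 3.2000; 31.2000 mod 12 = 7.2000

Answer: 7.2000 8.5000 3.2000 7.2000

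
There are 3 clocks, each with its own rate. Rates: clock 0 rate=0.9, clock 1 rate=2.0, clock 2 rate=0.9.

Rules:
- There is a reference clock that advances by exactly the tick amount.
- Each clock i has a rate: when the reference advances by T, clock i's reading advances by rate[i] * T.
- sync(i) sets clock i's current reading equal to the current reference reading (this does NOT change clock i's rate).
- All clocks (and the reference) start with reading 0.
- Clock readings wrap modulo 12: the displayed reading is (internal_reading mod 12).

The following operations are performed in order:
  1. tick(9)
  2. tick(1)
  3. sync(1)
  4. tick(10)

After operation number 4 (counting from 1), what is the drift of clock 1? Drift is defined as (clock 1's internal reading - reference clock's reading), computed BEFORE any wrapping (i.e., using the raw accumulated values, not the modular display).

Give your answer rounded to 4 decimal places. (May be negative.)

Answer: 10.0000

Derivation:
After op 1 tick(9): ref=9.0000 raw=[8.1000 18.0000 8.1000]
After op 2 tick(1): ref=10.0000 raw=[9.0000 20.0000 9.0000]
After op 3 sync(1): ref=10.0000 raw=[9.0000 10.0000 9.0000]
After op 4 tick(10): ref=20.0000 raw=[18.0000 30.0000 18.0000]
Drift of clock 1 after op 4: 30.0000 - 20.0000 = 10.0000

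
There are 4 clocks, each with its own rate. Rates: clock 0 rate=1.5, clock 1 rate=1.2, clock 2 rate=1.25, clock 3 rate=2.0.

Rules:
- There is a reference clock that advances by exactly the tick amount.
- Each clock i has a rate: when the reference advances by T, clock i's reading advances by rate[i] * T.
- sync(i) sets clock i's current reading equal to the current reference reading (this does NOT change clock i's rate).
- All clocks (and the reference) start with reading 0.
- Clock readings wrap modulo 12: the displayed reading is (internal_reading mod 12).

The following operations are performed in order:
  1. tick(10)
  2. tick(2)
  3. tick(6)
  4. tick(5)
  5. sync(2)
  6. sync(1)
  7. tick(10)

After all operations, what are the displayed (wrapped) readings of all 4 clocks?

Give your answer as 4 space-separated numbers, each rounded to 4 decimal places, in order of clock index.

Answer: 1.5000 11.0000 11.5000 6.0000

Derivation:
After op 1 tick(10): ref=10.0000 raw=[15.0000 12.0000 12.5000 20.0000]
After op 2 tick(2): ref=12.0000 raw=[18.0000 14.4000 15.0000 24.0000]
After op 3 tick(6): ref=18.0000 raw=[27.0000 21.6000 22.5000 36.0000]
After op 4 tick(5): ref=23.0000 raw=[34.5000 27.6000 28.7500 46.0000]
After op 5 sync(2): ref=23.0000 raw=[34.5000 27.6000 23.0000 46.0000]
After op 6 sync(1): ref=23.0000 raw=[34.5000 23.0000 23.0000 46.0000]
After op 7 tick(10): ref=33.0000 raw=[49.5000 35.0000 35.5000 66.0000]
Wrap final raw readings (mod 12): 49.5000 mod 12 = 1.5000; 35.0000 mod 12 = 11.0000; 35.5000 mod 12 = 11.5000; 66.0000 mod 12 = 6.0000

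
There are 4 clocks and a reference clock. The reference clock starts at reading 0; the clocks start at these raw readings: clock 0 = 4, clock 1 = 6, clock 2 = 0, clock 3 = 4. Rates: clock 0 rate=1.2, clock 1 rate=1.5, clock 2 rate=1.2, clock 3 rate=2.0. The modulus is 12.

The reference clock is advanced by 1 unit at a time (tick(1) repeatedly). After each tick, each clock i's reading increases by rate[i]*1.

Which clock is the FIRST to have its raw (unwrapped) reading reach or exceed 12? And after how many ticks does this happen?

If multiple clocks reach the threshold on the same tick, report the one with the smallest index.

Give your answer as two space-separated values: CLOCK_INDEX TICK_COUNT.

clock 0: start=4, rate=1.2, needs 12-4 = 8; ticks = ceil(8/1.2) = ceil(6.6667) = 7; reading at tick 7 = 4 + 1.2*7 = 12.4000
clock 1: start=6, rate=1.5, needs 12-6 = 6; ticks = ceil(6/1.5) = ceil(4.0000) = 4; reading at tick 4 = 6 + 1.5*4 = 12.0000
clock 2: start=0, rate=1.2, needs 12-0 = 12; ticks = ceil(12/1.2) = ceil(10.0000) = 10; reading at tick 10 = 0 + 1.2*10 = 12.0000
clock 3: start=4, rate=2.0, needs 12-4 = 8; ticks = ceil(8/2.0) = ceil(4.0000) = 4; reading at tick 4 = 4 + 2.0*4 = 12.0000
Minimum tick count = 4; winners = [1, 3]; smallest index = 1

Answer: 1 4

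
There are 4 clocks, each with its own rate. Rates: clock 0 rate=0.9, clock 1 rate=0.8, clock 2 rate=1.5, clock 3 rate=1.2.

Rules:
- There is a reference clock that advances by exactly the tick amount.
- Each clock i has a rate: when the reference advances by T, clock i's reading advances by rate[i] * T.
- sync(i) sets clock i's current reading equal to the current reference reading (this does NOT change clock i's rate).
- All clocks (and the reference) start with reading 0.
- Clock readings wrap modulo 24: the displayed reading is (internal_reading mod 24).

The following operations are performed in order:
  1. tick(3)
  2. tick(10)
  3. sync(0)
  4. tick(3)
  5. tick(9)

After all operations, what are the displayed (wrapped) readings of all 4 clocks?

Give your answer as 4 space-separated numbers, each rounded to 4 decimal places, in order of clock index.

Answer: 23.8000 20.0000 13.5000 6.0000

Derivation:
After op 1 tick(3): ref=3.0000 raw=[2.7000 2.4000 4.5000 3.6000]
After op 2 tick(10): ref=13.0000 raw=[11.7000 10.4000 19.5000 15.6000]
After op 3 sync(0): ref=13.0000 raw=[13.0000 10.4000 19.5000 15.6000]
After op 4 tick(3): ref=16.0000 raw=[15.7000 12.8000 24.0000 19.2000]
After op 5 tick(9): ref=25.0000 raw=[23.8000 20.0000 37.5000 30.0000]
Wrap final raw readings (mod 24): 23.8000 mod 24 = 23.8000; 20.0000 mod 24 = 20.0000; 37.5000 mod 24 = 13.5000; 30.0000 mod 24 = 6.0000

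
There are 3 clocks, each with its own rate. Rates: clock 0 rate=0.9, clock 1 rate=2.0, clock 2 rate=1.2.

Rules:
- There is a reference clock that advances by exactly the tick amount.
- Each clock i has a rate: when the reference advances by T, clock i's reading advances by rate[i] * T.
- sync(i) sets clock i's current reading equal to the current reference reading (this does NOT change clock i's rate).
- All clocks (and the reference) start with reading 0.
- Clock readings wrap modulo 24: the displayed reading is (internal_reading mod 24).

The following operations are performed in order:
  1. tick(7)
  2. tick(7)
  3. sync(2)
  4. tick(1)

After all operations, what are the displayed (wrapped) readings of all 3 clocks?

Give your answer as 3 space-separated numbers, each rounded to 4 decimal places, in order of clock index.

Answer: 13.5000 6.0000 15.2000

Derivation:
After op 1 tick(7): ref=7.0000 raw=[6.3000 14.0000 8.4000]
After op 2 tick(7): ref=14.0000 raw=[12.6000 28.0000 16.8000]
After op 3 sync(2): ref=14.0000 raw=[12.6000 28.0000 14.0000]
After op 4 tick(1): ref=15.0000 raw=[13.5000 30.0000 15.2000]
Wrap final raw readings (mod 24): 13.5000 mod 24 = 13.5000; 30.0000 mod 24 = 6.0000; 15.2000 mod 24 = 15.2000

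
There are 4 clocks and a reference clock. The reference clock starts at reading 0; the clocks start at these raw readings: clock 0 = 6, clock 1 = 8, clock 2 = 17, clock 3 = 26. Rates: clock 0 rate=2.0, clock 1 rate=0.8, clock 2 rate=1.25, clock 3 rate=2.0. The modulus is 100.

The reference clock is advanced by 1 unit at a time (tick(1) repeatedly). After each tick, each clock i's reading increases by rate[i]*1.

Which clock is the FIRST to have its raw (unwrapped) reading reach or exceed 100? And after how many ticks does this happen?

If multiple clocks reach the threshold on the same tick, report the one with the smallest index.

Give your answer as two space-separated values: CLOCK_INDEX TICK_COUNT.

Answer: 3 37

Derivation:
clock 0: start=6, rate=2.0, needs 100-6 = 94; ticks = ceil(94/2.0) = ceil(47.0000) = 47; reading at tick 47 = 6 + 2.0*47 = 100.0000
clock 1: start=8, rate=0.8, needs 100-8 = 92; ticks = ceil(92/0.8) = ceil(115.0000) = 115; reading at tick 115 = 8 + 0.8*115 = 100.0000
clock 2: start=17, rate=1.25, needs 100-17 = 83; ticks = ceil(83/1.25) = ceil(66.4000) = 67; reading at tick 67 = 17 + 1.25*67 = 100.7500
clock 3: start=26, rate=2.0, needs 100-26 = 74; ticks = ceil(74/2.0) = ceil(37.0000) = 37; reading at tick 37 = 26 + 2.0*37 = 100.0000
Minimum tick count = 37; winners = [3]; smallest index = 3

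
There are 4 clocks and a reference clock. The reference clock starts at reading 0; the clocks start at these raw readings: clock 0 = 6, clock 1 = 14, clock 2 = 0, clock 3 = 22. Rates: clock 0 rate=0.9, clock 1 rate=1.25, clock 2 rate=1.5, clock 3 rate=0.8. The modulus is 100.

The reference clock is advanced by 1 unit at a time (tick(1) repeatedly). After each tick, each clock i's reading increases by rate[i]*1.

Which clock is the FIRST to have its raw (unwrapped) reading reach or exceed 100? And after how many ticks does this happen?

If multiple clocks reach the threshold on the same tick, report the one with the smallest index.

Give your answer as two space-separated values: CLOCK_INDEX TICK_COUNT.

Answer: 2 67

Derivation:
clock 0: start=6, rate=0.9, needs 100-6 = 94; ticks = ceil(94/0.9) = ceil(104.4444) = 105; reading at tick 105 = 6 + 0.9*105 = 100.5000
clock 1: start=14, rate=1.25, needs 100-14 = 86; ticks = ceil(86/1.25) = ceil(68.8000) = 69; reading at tick 69 = 14 + 1.25*69 = 100.2500
clock 2: start=0, rate=1.5, needs 100-0 = 100; ticks = ceil(100/1.5) = ceil(66.6667) = 67; reading at tick 67 = 0 + 1.5*67 = 100.5000
clock 3: start=22, rate=0.8, needs 100-22 = 78; ticks = ceil(78/0.8) = ceil(97.5000) = 98; reading at tick 98 = 22 + 0.8*98 = 100.4000
Minimum tick count = 67; winners = [2]; smallest index = 2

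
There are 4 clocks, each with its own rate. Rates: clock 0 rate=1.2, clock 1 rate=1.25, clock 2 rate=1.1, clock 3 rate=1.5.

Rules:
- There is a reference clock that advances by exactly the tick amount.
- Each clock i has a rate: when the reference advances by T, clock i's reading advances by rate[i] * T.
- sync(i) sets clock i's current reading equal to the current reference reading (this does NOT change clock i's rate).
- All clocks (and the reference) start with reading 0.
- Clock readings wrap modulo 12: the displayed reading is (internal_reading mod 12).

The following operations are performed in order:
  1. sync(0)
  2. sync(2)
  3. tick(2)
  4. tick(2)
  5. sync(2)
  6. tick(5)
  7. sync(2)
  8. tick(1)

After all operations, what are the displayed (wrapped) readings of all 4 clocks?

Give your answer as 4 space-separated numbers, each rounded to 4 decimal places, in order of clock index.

After op 1 sync(0): ref=0.0000 raw=[0.0000 0.0000 0.0000 0.0000]
After op 2 sync(2): ref=0.0000 raw=[0.0000 0.0000 0.0000 0.0000]
After op 3 tick(2): ref=2.0000 raw=[2.4000 2.5000 2.2000 3.0000]
After op 4 tick(2): ref=4.0000 raw=[4.8000 5.0000 4.4000 6.0000]
After op 5 sync(2): ref=4.0000 raw=[4.8000 5.0000 4.0000 6.0000]
After op 6 tick(5): ref=9.0000 raw=[10.8000 11.2500 9.5000 13.5000]
After op 7 sync(2): ref=9.0000 raw=[10.8000 11.2500 9.0000 13.5000]
After op 8 tick(1): ref=10.0000 raw=[12.0000 12.5000 10.1000 15.0000]
Wrap final raw readings (mod 12): 12.0000 mod 12 = 0.0000; 12.5000 mod 12 = 0.5000; 10.1000 mod 12 = 10.1000; 15.0000 mod 12 = 3.0000

Answer: 0.0000 0.5000 10.1000 3.0000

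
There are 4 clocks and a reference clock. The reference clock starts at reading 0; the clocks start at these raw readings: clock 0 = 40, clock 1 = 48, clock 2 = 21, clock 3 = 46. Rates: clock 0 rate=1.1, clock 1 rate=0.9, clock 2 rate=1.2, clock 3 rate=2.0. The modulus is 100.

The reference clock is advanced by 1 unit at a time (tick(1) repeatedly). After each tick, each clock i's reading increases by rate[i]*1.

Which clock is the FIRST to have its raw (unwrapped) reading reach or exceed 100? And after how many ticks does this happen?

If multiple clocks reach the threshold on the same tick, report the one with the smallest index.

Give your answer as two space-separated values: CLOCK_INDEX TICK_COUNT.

Answer: 3 27

Derivation:
clock 0: start=40, rate=1.1, needs 100-40 = 60; ticks = ceil(60/1.1) = ceil(54.5455) = 55; reading at tick 55 = 40 + 1.1*55 = 100.5000
clock 1: start=48, rate=0.9, needs 100-48 = 52; ticks = ceil(52/0.9) = ceil(57.7778) = 58; reading at tick 58 = 48 + 0.9*58 = 100.2000
clock 2: start=21, rate=1.2, needs 100-21 = 79; ticks = ceil(79/1.2) = ceil(65.8333) = 66; reading at tick 66 = 21 + 1.2*66 = 100.2000
clock 3: start=46, rate=2.0, needs 100-46 = 54; ticks = ceil(54/2.0) = ceil(27.0000) = 27; reading at tick 27 = 46 + 2.0*27 = 100.0000
Minimum tick count = 27; winners = [3]; smallest index = 3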